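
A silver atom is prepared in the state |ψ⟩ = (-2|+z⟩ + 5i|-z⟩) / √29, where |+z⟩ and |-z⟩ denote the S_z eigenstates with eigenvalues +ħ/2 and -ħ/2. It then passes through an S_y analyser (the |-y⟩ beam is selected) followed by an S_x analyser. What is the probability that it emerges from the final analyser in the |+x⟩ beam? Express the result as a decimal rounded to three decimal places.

First analyser (S_y): P(|-y⟩) = |⟨-y|ψ⟩|² = 49/58.
After stage 1 the state is |-y⟩; P(|+x⟩) = |⟨+x|-y⟩|² = 1/2.
Joint probability = 49/58 × 1/2 = 0.422.

0.422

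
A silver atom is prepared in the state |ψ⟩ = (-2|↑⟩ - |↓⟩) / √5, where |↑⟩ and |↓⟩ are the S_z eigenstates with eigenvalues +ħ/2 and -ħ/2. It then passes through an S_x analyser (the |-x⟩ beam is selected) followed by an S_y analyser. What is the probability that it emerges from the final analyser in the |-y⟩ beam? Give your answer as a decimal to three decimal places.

First analyser (S_x): P(|-x⟩) = |⟨-x|ψ⟩|² = 1/10.
After stage 1 the state is |-x⟩; P(|-y⟩) = |⟨-y|-x⟩|² = 1/2.
Joint probability = 1/10 × 1/2 = 0.050.

0.050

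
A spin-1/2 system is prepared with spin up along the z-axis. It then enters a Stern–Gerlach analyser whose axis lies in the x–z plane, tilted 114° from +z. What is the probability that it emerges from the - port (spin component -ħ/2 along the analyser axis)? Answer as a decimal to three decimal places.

For spin-½, the probability of finding spin-up along an axis at angle θ to the initial spin direction is cos²(θ/2); spin-down is sin²(θ/2).
θ = 114°, so P = sin²(57°) ≈ 0.703.

0.703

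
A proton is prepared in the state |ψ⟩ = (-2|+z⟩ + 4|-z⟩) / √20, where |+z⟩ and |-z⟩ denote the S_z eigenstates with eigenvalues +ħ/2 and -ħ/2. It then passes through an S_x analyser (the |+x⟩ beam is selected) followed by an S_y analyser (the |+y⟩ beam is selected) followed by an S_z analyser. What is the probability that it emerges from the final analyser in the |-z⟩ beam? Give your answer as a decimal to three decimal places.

0.025

First analyser (S_x): P(|+x⟩) = |⟨+x|ψ⟩|² = 4/40.
After stage 1 the state is |+x⟩; P(|+y⟩) = |⟨+y|+x⟩|² = 1/2.
After stage 2 the state is |+y⟩; P(|-z⟩) = |⟨-z|+y⟩|² = 1/2.
Joint probability = 4/40 × 1/2 × 1/2 = 0.025.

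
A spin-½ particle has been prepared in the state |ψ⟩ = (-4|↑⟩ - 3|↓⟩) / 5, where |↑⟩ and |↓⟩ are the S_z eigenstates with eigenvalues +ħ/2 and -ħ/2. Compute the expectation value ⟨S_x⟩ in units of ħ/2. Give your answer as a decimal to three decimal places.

0.960

⟨σ_x⟩ = 2 Re(a* b)/(|a|²+|b|²) with a = -4, b = -3.
a* b = 12, so ⟨σ_x⟩ = 24/25.
⟨S_x⟩ = (ħ/2)·⟨σ_x⟩.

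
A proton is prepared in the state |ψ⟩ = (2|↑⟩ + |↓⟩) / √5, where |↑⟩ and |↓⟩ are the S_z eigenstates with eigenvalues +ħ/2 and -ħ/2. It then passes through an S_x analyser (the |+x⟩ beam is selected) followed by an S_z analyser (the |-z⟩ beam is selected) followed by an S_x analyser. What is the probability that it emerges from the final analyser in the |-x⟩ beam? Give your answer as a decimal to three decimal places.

First analyser (S_x): P(|+x⟩) = |⟨+x|ψ⟩|² = 9/10.
After stage 1 the state is |+x⟩; P(|-z⟩) = |⟨-z|+x⟩|² = 1/2.
After stage 2 the state is |-z⟩; P(|-x⟩) = |⟨-x|-z⟩|² = 1/2.
Joint probability = 9/10 × 1/2 × 1/2 = 0.225.

0.225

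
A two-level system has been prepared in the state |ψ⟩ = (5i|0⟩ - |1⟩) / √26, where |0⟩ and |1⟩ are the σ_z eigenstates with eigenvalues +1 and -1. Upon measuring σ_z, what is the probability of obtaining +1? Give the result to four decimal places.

0.9615

The +1 outcome corresponds to |0⟩. Its amplitude in |ψ⟩ is 5i/√26.
P = |5i|² / 26 = 25/26.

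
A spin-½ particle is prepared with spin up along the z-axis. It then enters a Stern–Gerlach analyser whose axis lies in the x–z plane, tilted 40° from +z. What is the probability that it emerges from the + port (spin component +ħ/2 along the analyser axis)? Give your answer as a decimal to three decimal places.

0.883

For spin-½, the probability of finding spin-up along an axis at angle θ to the initial spin direction is cos²(θ/2); spin-down is sin²(θ/2).
θ = 40°, so P = cos²(20°) ≈ 0.883.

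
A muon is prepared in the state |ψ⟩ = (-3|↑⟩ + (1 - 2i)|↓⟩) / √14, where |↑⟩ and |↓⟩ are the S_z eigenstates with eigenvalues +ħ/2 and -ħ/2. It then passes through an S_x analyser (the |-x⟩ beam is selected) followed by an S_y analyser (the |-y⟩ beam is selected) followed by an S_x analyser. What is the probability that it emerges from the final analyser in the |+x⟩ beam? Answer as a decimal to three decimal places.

First analyser (S_x): P(|-x⟩) = |⟨-x|ψ⟩|² = 20/28.
After stage 1 the state is |-x⟩; P(|-y⟩) = |⟨-y|-x⟩|² = 1/2.
After stage 2 the state is |-y⟩; P(|+x⟩) = |⟨+x|-y⟩|² = 1/2.
Joint probability = 20/28 × 1/2 × 1/2 = 0.179.

0.179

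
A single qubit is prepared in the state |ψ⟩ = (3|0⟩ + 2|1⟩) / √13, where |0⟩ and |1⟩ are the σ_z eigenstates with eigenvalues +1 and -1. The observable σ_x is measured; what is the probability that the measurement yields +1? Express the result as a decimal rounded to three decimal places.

|+x⟩ = (|0⟩ + |1⟩)/√2, so ⟨+x|ψ⟩ = (5) / (√2·√13).
P = |5|² / 26 = 25/26.

0.962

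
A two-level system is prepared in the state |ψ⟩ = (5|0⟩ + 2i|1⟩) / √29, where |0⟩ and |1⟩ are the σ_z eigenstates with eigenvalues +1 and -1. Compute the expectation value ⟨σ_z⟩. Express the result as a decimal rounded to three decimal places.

⟨σ_z⟩ = |a|² - |b|² divided by |a|²+|b|², with a, b the |0⟩, |1⟩ amplitudes.
= (25 - 4)/29 = 21/29.

0.724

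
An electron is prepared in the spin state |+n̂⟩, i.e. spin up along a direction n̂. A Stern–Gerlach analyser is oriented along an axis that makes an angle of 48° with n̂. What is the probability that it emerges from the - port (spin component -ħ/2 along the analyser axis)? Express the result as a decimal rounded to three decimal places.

For spin-½, the probability of finding spin-up along an axis at angle θ to the initial spin direction is cos²(θ/2); spin-down is sin²(θ/2).
θ = 48°, so P = sin²(24°) ≈ 0.165.

0.165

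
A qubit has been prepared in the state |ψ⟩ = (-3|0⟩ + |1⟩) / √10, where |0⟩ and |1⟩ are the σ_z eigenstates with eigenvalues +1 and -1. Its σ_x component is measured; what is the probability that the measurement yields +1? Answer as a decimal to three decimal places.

0.200

|+x⟩ = (|0⟩ + |1⟩)/√2, so ⟨+x|ψ⟩ = (-2) / (√2·√10).
P = |-2|² / 20 = 4/20.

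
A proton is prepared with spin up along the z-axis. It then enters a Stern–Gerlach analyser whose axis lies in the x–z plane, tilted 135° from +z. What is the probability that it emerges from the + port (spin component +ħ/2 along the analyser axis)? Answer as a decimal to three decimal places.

0.146

For spin-½, the probability of finding spin-up along an axis at angle θ to the initial spin direction is cos²(θ/2); spin-down is sin²(θ/2).
θ = 135°, so P = cos²(67.5°) ≈ 0.146.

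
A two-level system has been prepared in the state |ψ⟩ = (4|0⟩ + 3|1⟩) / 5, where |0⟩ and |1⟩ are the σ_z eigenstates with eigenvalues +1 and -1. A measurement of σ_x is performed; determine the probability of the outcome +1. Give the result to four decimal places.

0.9800

|+x⟩ = (|0⟩ + |1⟩)/√2, so ⟨+x|ψ⟩ = (7) / (√2·5).
P = |7|² / 50 = 49/50.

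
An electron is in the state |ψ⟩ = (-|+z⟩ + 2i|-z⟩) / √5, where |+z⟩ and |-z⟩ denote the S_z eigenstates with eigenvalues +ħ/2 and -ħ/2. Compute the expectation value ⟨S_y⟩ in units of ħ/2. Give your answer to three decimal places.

-0.800

⟨σ_y⟩ = 2 Im(a* b)/(|a|²+|b|²) with a = -1, b = 2i.
a* b = -2i, so ⟨σ_y⟩ = -4/5.
⟨S_y⟩ = (ħ/2)·⟨σ_y⟩.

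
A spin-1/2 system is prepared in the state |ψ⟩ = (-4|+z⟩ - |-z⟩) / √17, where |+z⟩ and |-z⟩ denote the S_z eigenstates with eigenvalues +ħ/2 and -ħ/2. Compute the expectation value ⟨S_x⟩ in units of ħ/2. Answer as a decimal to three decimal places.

0.471

⟨σ_x⟩ = 2 Re(a* b)/(|a|²+|b|²) with a = -4, b = -1.
a* b = 4, so ⟨σ_x⟩ = 8/17.
⟨S_x⟩ = (ħ/2)·⟨σ_x⟩.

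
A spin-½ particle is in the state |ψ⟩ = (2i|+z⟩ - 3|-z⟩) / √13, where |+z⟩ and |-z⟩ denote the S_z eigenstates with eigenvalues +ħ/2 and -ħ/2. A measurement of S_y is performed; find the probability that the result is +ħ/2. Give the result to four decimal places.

0.9615

|+y⟩ = (|+z⟩ + i|-z⟩)/√2, so ⟨+y|ψ⟩ = (5i) / (√2·√13).
P = |5i|² / 26 = 25/26.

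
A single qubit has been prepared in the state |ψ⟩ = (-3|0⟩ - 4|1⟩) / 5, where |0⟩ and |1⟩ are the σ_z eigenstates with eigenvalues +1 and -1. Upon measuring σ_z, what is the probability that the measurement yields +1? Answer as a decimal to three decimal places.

0.360

The +1 outcome corresponds to |0⟩. Its amplitude in |ψ⟩ is -3/5.
P = |-3|² / 25 = 9/25.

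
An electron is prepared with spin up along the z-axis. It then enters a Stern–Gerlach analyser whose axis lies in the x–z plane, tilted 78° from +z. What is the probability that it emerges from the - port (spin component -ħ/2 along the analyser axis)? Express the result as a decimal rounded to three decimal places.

0.396

For spin-½, the probability of finding spin-up along an axis at angle θ to the initial spin direction is cos²(θ/2); spin-down is sin²(θ/2).
θ = 78°, so P = sin²(39°) ≈ 0.396.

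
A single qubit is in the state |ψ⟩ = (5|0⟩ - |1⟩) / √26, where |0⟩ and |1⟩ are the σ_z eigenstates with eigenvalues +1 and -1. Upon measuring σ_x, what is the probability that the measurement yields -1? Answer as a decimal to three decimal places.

|-x⟩ = (|0⟩ - |1⟩)/√2, so ⟨-x|ψ⟩ = (6) / (√2·√26).
P = |6|² / 52 = 36/52.

0.692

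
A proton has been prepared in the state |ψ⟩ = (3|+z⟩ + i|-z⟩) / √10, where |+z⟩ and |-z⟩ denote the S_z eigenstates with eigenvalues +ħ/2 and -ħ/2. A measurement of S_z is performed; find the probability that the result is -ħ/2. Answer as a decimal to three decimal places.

The -ħ/2 outcome corresponds to |-z⟩. Its amplitude in |ψ⟩ is i/√10.
P = |i|² / 10 = 1/10.

0.100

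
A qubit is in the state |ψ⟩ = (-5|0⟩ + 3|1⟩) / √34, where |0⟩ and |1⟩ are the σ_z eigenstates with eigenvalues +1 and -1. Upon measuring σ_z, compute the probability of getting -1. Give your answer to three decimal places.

0.265

The -1 outcome corresponds to |1⟩. Its amplitude in |ψ⟩ is 3/√34.
P = |3|² / 34 = 9/34.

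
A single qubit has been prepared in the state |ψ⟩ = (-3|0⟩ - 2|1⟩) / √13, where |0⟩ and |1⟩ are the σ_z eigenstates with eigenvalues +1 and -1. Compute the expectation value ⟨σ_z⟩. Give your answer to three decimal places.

⟨σ_z⟩ = |a|² - |b|² divided by |a|²+|b|², with a, b the |0⟩, |1⟩ amplitudes.
= (9 - 4)/13 = 5/13.

0.385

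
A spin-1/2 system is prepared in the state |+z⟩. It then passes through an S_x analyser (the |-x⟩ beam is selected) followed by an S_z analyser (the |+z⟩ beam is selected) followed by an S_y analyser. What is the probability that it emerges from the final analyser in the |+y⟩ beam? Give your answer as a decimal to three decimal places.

0.125

First analyser (S_x): from |+z⟩, P(|-x⟩) = 1/2.
After stage 1 the state is |-x⟩; P(|+z⟩) = |⟨+z|-x⟩|² = 1/2.
After stage 2 the state is |+z⟩; P(|+y⟩) = |⟨+y|+z⟩|² = 1/2.
Joint probability = 1/2 × 1/2 × 1/2 = 0.125.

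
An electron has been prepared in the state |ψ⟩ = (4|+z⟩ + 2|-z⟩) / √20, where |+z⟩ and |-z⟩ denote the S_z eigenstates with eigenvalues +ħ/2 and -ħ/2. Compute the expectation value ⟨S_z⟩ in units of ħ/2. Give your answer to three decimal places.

⟨σ_z⟩ = |a|² - |b|² divided by |a|²+|b|², with a, b the |+z⟩, |-z⟩ amplitudes.
= (16 - 4)/20 = 12/20.
⟨S_z⟩ = (ħ/2)·⟨σ_z⟩.

0.600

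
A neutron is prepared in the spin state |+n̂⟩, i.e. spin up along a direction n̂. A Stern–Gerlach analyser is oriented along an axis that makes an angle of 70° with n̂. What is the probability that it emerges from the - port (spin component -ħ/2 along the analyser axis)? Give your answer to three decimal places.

For spin-½, the probability of finding spin-up along an axis at angle θ to the initial spin direction is cos²(θ/2); spin-down is sin²(θ/2).
θ = 70°, so P = sin²(35°) ≈ 0.329.

0.329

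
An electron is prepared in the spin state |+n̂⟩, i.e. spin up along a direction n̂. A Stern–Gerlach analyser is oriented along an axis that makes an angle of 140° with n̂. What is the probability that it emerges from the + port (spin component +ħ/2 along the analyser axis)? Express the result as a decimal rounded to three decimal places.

For spin-½, the probability of finding spin-up along an axis at angle θ to the initial spin direction is cos²(θ/2); spin-down is sin²(θ/2).
θ = 140°, so P = cos²(70°) ≈ 0.117.

0.117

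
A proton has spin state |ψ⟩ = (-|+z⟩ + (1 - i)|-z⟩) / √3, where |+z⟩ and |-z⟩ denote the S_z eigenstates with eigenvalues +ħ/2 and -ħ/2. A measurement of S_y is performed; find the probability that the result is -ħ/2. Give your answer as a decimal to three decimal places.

|-y⟩ = (|+z⟩ - i|-z⟩)/√2, so ⟨-y|ψ⟩ = (i) / (√2·√3).
P = |i|² / 6 = 1/6.

0.167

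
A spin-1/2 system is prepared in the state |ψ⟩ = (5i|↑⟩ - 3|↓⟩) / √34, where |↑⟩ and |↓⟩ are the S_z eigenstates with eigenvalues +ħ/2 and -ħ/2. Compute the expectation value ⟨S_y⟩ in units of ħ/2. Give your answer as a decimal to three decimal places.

⟨σ_y⟩ = 2 Im(a* b)/(|a|²+|b|²) with a = 5i, b = -3.
a* b = 15i, so ⟨σ_y⟩ = 30/34.
⟨S_y⟩ = (ħ/2)·⟨σ_y⟩.

0.882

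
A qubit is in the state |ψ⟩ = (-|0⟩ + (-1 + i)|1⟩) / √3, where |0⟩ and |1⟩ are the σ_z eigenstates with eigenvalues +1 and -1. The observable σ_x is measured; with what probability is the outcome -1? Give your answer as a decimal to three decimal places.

0.167

|-x⟩ = (|0⟩ - |1⟩)/√2, so ⟨-x|ψ⟩ = (-i) / (√2·√3).
P = |-i|² / 6 = 1/6.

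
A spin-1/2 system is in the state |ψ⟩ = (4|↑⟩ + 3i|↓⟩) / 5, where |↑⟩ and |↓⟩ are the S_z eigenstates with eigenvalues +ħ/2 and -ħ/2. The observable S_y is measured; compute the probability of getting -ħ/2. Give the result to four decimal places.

|-y⟩ = (|↑⟩ - i|↓⟩)/√2, so ⟨-y|ψ⟩ = (1) / (√2·5).
P = |1|² / 50 = 1/50.

0.0200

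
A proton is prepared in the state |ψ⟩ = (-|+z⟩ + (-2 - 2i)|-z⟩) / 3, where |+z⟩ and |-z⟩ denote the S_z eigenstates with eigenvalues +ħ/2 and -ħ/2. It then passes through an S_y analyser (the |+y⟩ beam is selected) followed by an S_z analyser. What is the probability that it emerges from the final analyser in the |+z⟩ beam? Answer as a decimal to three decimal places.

0.361

First analyser (S_y): P(|+y⟩) = |⟨+y|ψ⟩|² = 13/18.
After stage 1 the state is |+y⟩; P(|+z⟩) = |⟨+z|+y⟩|² = 1/2.
Joint probability = 13/18 × 1/2 = 0.361.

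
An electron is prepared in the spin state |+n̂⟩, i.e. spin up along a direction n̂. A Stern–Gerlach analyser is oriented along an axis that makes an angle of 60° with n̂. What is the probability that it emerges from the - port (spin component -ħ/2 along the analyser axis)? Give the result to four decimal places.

For spin-½, the probability of finding spin-up along an axis at angle θ to the initial spin direction is cos²(θ/2); spin-down is sin²(θ/2).
θ = 60°, so P = sin²(30°) ≈ 0.2500.

0.2500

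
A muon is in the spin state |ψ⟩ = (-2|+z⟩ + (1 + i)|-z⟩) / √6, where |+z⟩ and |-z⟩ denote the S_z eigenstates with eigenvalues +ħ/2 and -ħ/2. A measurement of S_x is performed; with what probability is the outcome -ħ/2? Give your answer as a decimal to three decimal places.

0.833

|-x⟩ = (|+z⟩ - |-z⟩)/√2, so ⟨-x|ψ⟩ = (-3 - i) / (√2·√6).
P = |-3 - i|² / 12 = 10/12.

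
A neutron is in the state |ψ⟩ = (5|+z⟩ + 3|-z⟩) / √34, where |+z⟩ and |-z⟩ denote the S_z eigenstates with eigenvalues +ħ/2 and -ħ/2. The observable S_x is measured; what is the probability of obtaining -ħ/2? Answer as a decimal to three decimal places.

|-x⟩ = (|+z⟩ - |-z⟩)/√2, so ⟨-x|ψ⟩ = (2) / (√2·√34).
P = |2|² / 68 = 4/68.

0.059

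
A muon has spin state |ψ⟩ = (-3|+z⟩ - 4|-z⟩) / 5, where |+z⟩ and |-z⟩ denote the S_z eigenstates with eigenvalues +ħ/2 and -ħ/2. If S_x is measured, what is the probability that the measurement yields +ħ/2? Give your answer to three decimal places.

|+x⟩ = (|+z⟩ + |-z⟩)/√2, so ⟨+x|ψ⟩ = (-7) / (√2·5).
P = |-7|² / 50 = 49/50.

0.980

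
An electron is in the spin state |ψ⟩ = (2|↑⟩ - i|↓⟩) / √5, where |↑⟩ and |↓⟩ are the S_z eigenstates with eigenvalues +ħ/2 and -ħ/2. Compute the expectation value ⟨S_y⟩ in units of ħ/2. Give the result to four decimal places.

⟨σ_y⟩ = 2 Im(a* b)/(|a|²+|b|²) with a = 2, b = -i.
a* b = -2i, so ⟨σ_y⟩ = -4/5.
⟨S_y⟩ = (ħ/2)·⟨σ_y⟩.

-0.8000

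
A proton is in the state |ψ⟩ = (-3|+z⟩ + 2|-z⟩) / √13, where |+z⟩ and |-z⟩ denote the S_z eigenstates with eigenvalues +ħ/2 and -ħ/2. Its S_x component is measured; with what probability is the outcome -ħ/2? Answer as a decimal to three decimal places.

0.962

|-x⟩ = (|+z⟩ - |-z⟩)/√2, so ⟨-x|ψ⟩ = (-5) / (√2·√13).
P = |-5|² / 26 = 25/26.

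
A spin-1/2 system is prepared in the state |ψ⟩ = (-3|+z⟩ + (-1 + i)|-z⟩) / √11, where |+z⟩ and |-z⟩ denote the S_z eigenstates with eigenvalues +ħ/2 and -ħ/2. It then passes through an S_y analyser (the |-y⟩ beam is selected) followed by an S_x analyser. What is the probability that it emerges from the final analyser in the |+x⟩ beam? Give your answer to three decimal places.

0.386

First analyser (S_y): P(|-y⟩) = |⟨-y|ψ⟩|² = 17/22.
After stage 1 the state is |-y⟩; P(|+x⟩) = |⟨+x|-y⟩|² = 1/2.
Joint probability = 17/22 × 1/2 = 0.386.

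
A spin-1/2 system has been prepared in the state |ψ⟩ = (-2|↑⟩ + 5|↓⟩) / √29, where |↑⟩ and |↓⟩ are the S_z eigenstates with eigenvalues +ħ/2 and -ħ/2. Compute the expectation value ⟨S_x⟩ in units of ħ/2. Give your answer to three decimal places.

⟨σ_x⟩ = 2 Re(a* b)/(|a|²+|b|²) with a = -2, b = 5.
a* b = -10, so ⟨σ_x⟩ = -20/29.
⟨S_x⟩ = (ħ/2)·⟨σ_x⟩.

-0.690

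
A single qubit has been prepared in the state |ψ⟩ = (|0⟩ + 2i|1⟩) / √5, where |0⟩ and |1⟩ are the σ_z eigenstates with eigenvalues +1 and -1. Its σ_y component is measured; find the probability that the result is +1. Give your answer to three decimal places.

|+y⟩ = (|0⟩ + i|1⟩)/√2, so ⟨+y|ψ⟩ = (3) / (√2·√5).
P = |3|² / 10 = 9/10.

0.900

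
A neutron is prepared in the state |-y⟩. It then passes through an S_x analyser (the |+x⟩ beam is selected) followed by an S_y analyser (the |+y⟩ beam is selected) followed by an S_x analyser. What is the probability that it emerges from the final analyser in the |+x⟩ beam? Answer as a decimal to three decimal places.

First analyser (S_x): from |-y⟩, P(|+x⟩) = 1/2.
After stage 1 the state is |+x⟩; P(|+y⟩) = |⟨+y|+x⟩|² = 1/2.
After stage 2 the state is |+y⟩; P(|+x⟩) = |⟨+x|+y⟩|² = 1/2.
Joint probability = 1/2 × 1/2 × 1/2 = 0.125.

0.125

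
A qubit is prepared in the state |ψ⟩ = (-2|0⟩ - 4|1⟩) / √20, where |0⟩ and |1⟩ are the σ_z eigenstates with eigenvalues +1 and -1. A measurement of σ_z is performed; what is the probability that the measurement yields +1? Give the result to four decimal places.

0.2000

The +1 outcome corresponds to |0⟩. Its amplitude in |ψ⟩ is -2/√20.
P = |-2|² / 20 = 4/20.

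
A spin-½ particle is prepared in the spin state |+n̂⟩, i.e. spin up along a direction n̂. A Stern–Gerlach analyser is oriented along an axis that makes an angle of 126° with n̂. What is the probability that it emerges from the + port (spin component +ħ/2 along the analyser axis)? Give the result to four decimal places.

For spin-½, the probability of finding spin-up along an axis at angle θ to the initial spin direction is cos²(θ/2); spin-down is sin²(θ/2).
θ = 126°, so P = cos²(63°) ≈ 0.2061.

0.2061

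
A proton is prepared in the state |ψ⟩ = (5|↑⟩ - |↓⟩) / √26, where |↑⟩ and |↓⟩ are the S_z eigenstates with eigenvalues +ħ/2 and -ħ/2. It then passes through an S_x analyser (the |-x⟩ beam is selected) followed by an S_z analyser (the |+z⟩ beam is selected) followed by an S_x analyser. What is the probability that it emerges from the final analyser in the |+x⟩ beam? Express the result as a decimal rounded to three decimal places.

First analyser (S_x): P(|-x⟩) = |⟨-x|ψ⟩|² = 36/52.
After stage 1 the state is |-x⟩; P(|+z⟩) = |⟨+z|-x⟩|² = 1/2.
After stage 2 the state is |+z⟩; P(|+x⟩) = |⟨+x|+z⟩|² = 1/2.
Joint probability = 36/52 × 1/2 × 1/2 = 0.173.

0.173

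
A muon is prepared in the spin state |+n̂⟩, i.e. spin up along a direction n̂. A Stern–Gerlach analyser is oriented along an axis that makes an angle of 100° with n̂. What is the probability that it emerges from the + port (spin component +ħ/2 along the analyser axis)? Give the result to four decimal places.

0.4132

For spin-½, the probability of finding spin-up along an axis at angle θ to the initial spin direction is cos²(θ/2); spin-down is sin²(θ/2).
θ = 100°, so P = cos²(50°) ≈ 0.4132.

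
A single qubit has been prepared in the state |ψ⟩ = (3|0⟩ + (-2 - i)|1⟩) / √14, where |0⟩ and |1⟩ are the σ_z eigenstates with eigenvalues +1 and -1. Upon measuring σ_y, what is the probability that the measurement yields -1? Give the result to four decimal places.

|-y⟩ = (|0⟩ - i|1⟩)/√2, so ⟨-y|ψ⟩ = (4 - 2i) / (√2·√14).
P = |4 - 2i|² / 28 = 20/28.

0.7143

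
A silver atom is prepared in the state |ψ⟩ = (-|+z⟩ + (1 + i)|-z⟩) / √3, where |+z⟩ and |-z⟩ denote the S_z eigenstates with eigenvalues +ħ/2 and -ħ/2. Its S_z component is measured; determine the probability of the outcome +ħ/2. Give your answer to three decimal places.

0.333

The +ħ/2 outcome corresponds to |+z⟩. Its amplitude in |ψ⟩ is -1/√3.
P = |-1|² / 3 = 1/3.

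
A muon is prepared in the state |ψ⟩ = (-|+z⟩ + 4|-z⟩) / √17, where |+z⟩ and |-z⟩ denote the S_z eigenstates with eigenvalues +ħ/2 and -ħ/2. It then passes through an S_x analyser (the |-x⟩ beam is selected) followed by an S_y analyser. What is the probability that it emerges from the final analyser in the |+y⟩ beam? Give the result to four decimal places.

0.3676

First analyser (S_x): P(|-x⟩) = |⟨-x|ψ⟩|² = 25/34.
After stage 1 the state is |-x⟩; P(|+y⟩) = |⟨+y|-x⟩|² = 1/2.
Joint probability = 25/34 × 1/2 = 0.3676.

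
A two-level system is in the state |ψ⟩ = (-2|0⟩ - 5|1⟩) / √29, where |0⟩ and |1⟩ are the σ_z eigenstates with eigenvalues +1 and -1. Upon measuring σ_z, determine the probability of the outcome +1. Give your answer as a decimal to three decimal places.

0.138

The +1 outcome corresponds to |0⟩. Its amplitude in |ψ⟩ is -2/√29.
P = |-2|² / 29 = 4/29.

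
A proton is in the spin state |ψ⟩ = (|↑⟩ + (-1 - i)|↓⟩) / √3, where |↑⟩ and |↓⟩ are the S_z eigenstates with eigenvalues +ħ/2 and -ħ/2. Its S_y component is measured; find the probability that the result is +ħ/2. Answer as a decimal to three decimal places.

0.167

|+y⟩ = (|↑⟩ + i|↓⟩)/√2, so ⟨+y|ψ⟩ = (i) / (√2·√3).
P = |i|² / 6 = 1/6.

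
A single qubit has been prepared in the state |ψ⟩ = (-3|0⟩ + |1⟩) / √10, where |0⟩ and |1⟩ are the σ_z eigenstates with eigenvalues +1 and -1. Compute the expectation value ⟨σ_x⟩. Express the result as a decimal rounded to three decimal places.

⟨σ_x⟩ = 2 Re(a* b)/(|a|²+|b|²) with a = -3, b = 1.
a* b = -3, so ⟨σ_x⟩ = -6/10.

-0.600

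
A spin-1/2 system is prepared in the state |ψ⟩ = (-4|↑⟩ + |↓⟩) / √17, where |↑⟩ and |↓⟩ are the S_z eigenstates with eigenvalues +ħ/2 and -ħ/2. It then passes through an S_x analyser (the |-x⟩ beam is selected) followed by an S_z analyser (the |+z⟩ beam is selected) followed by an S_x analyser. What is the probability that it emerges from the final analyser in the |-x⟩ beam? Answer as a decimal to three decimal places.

0.184

First analyser (S_x): P(|-x⟩) = |⟨-x|ψ⟩|² = 25/34.
After stage 1 the state is |-x⟩; P(|+z⟩) = |⟨+z|-x⟩|² = 1/2.
After stage 2 the state is |+z⟩; P(|-x⟩) = |⟨-x|+z⟩|² = 1/2.
Joint probability = 25/34 × 1/2 × 1/2 = 0.184.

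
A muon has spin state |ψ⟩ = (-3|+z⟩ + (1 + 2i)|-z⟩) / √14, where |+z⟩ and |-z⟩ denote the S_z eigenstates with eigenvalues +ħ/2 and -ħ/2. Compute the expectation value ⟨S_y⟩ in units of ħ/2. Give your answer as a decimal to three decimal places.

⟨σ_y⟩ = 2 Im(a* b)/(|a|²+|b|²) with a = -3, b = (1 + 2i).
a* b = (-3 - 6i), so ⟨σ_y⟩ = -12/14.
⟨S_y⟩ = (ħ/2)·⟨σ_y⟩.

-0.857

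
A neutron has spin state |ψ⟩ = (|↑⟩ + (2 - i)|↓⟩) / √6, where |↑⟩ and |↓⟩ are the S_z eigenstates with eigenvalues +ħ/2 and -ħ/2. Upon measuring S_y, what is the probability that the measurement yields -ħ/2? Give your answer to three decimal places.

0.667

|-y⟩ = (|↑⟩ - i|↓⟩)/√2, so ⟨-y|ψ⟩ = (2 + 2i) / (√2·√6).
P = |2 + 2i|² / 12 = 8/12.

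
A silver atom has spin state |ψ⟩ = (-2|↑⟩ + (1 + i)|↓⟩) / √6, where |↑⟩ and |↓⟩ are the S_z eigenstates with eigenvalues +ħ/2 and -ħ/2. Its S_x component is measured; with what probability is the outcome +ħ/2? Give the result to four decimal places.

|+x⟩ = (|↑⟩ + |↓⟩)/√2, so ⟨+x|ψ⟩ = (-1 + i) / (√2·√6).
P = |-1 + i|² / 12 = 2/12.

0.1667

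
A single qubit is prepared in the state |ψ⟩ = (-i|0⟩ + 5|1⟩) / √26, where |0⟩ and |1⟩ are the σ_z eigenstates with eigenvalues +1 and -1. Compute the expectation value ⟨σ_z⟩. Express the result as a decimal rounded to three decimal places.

-0.923

⟨σ_z⟩ = |a|² - |b|² divided by |a|²+|b|², with a, b the |0⟩, |1⟩ amplitudes.
= (1 - 25)/26 = -24/26.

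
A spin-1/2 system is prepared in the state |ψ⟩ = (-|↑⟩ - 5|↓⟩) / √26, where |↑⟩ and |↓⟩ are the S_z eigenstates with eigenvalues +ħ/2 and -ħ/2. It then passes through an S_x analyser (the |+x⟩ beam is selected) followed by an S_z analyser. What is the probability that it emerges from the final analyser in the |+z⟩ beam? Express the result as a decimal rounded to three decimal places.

0.346

First analyser (S_x): P(|+x⟩) = |⟨+x|ψ⟩|² = 36/52.
After stage 1 the state is |+x⟩; P(|+z⟩) = |⟨+z|+x⟩|² = 1/2.
Joint probability = 36/52 × 1/2 = 0.346.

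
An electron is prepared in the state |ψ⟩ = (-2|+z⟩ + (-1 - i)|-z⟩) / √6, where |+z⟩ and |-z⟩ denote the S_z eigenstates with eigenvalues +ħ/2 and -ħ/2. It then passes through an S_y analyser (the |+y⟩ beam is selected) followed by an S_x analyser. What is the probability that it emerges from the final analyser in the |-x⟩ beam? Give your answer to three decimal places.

0.417

First analyser (S_y): P(|+y⟩) = |⟨+y|ψ⟩|² = 10/12.
After stage 1 the state is |+y⟩; P(|-x⟩) = |⟨-x|+y⟩|² = 1/2.
Joint probability = 10/12 × 1/2 = 0.417.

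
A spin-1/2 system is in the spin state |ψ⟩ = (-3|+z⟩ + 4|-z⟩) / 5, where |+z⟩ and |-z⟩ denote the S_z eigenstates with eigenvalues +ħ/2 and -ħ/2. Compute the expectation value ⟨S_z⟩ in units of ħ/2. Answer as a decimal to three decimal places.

-0.280

⟨σ_z⟩ = |a|² - |b|² divided by |a|²+|b|², with a, b the |+z⟩, |-z⟩ amplitudes.
= (9 - 16)/25 = -7/25.
⟨S_z⟩ = (ħ/2)·⟨σ_z⟩.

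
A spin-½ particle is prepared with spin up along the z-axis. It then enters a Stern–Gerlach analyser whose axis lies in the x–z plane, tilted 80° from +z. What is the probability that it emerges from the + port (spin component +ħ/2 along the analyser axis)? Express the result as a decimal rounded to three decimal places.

For spin-½, the probability of finding spin-up along an axis at angle θ to the initial spin direction is cos²(θ/2); spin-down is sin²(θ/2).
θ = 80°, so P = cos²(40°) ≈ 0.587.

0.587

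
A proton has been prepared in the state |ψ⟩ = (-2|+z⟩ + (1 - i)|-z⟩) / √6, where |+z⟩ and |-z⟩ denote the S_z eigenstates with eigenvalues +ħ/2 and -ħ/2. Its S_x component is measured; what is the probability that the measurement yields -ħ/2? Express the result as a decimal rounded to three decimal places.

|-x⟩ = (|+z⟩ - |-z⟩)/√2, so ⟨-x|ψ⟩ = (-3 + i) / (√2·√6).
P = |-3 + i|² / 12 = 10/12.

0.833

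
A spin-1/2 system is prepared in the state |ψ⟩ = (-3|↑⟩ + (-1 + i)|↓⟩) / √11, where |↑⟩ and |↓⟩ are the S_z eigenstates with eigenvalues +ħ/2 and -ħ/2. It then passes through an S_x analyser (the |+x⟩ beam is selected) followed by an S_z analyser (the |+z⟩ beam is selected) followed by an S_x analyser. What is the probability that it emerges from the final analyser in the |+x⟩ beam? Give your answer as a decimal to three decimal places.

0.193

First analyser (S_x): P(|+x⟩) = |⟨+x|ψ⟩|² = 17/22.
After stage 1 the state is |+x⟩; P(|+z⟩) = |⟨+z|+x⟩|² = 1/2.
After stage 2 the state is |+z⟩; P(|+x⟩) = |⟨+x|+z⟩|² = 1/2.
Joint probability = 17/22 × 1/2 × 1/2 = 0.193.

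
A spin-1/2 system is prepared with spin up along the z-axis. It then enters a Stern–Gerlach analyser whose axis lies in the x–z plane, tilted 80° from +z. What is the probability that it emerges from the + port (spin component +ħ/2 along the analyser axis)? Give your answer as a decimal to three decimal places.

0.587

For spin-½, the probability of finding spin-up along an axis at angle θ to the initial spin direction is cos²(θ/2); spin-down is sin²(θ/2).
θ = 80°, so P = cos²(40°) ≈ 0.587.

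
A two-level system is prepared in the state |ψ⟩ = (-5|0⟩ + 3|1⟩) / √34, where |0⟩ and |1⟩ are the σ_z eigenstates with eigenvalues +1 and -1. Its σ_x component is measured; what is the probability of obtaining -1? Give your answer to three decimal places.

|-x⟩ = (|0⟩ - |1⟩)/√2, so ⟨-x|ψ⟩ = (-8) / (√2·√34).
P = |-8|² / 68 = 64/68.

0.941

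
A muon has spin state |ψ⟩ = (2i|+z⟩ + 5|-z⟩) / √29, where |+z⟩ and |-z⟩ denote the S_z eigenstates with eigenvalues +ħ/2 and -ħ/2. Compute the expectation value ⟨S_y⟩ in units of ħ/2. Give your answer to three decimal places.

-0.690

⟨σ_y⟩ = 2 Im(a* b)/(|a|²+|b|²) with a = 2i, b = 5.
a* b = -10i, so ⟨σ_y⟩ = -20/29.
⟨S_y⟩ = (ħ/2)·⟨σ_y⟩.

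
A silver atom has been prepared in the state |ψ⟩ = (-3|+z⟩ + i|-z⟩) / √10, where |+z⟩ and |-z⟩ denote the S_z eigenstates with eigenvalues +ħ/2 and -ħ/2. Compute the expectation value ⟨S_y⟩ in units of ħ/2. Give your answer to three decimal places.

⟨σ_y⟩ = 2 Im(a* b)/(|a|²+|b|²) with a = -3, b = i.
a* b = -3i, so ⟨σ_y⟩ = -6/10.
⟨S_y⟩ = (ħ/2)·⟨σ_y⟩.

-0.600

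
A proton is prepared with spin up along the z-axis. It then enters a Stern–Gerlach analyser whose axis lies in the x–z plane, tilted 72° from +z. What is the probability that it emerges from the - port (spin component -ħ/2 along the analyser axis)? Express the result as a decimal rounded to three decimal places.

0.345

For spin-½, the probability of finding spin-up along an axis at angle θ to the initial spin direction is cos²(θ/2); spin-down is sin²(θ/2).
θ = 72°, so P = sin²(36°) ≈ 0.345.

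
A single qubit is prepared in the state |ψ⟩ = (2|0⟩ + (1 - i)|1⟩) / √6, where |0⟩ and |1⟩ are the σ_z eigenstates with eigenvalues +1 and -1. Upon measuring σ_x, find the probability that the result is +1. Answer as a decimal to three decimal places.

0.833

|+x⟩ = (|0⟩ + |1⟩)/√2, so ⟨+x|ψ⟩ = (3 - i) / (√2·√6).
P = |3 - i|² / 12 = 10/12.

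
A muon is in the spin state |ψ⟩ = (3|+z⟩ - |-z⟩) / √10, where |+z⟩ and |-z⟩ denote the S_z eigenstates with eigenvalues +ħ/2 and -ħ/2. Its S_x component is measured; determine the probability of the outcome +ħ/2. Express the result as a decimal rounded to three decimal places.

0.200

|+x⟩ = (|+z⟩ + |-z⟩)/√2, so ⟨+x|ψ⟩ = (2) / (√2·√10).
P = |2|² / 20 = 4/20.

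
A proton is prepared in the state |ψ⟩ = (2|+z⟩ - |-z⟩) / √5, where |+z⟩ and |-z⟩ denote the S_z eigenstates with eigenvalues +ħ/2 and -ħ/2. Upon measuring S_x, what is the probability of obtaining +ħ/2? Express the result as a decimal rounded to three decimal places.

0.100

|+x⟩ = (|+z⟩ + |-z⟩)/√2, so ⟨+x|ψ⟩ = (1) / (√2·√5).
P = |1|² / 10 = 1/10.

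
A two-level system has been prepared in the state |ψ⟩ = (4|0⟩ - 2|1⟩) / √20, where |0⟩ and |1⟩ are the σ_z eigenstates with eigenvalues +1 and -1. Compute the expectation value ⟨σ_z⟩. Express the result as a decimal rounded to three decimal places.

⟨σ_z⟩ = |a|² - |b|² divided by |a|²+|b|², with a, b the |0⟩, |1⟩ amplitudes.
= (16 - 4)/20 = 12/20.

0.600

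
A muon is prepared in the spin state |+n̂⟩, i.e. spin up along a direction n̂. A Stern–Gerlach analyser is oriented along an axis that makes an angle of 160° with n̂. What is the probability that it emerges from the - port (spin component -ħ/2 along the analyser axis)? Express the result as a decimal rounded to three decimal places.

For spin-½, the probability of finding spin-up along an axis at angle θ to the initial spin direction is cos²(θ/2); spin-down is sin²(θ/2).
θ = 160°, so P = sin²(80°) ≈ 0.970.

0.970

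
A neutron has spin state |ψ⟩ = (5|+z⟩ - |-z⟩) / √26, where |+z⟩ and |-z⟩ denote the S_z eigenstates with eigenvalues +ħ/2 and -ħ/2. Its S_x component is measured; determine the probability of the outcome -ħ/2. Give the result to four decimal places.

0.6923

|-x⟩ = (|+z⟩ - |-z⟩)/√2, so ⟨-x|ψ⟩ = (6) / (√2·√26).
P = |6|² / 52 = 36/52.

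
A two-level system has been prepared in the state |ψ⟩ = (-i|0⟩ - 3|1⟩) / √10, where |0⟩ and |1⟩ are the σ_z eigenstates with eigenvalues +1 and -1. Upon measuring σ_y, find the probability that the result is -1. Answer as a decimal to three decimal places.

0.800

|-y⟩ = (|0⟩ - i|1⟩)/√2, so ⟨-y|ψ⟩ = (-4i) / (√2·√10).
P = |-4i|² / 20 = 16/20.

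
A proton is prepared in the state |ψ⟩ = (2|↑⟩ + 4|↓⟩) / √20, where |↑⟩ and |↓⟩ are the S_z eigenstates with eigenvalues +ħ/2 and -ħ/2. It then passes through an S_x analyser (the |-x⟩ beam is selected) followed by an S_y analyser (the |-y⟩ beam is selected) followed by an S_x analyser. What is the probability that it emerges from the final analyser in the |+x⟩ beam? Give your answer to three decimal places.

0.025

First analyser (S_x): P(|-x⟩) = |⟨-x|ψ⟩|² = 4/40.
After stage 1 the state is |-x⟩; P(|-y⟩) = |⟨-y|-x⟩|² = 1/2.
After stage 2 the state is |-y⟩; P(|+x⟩) = |⟨+x|-y⟩|² = 1/2.
Joint probability = 4/40 × 1/2 × 1/2 = 0.025.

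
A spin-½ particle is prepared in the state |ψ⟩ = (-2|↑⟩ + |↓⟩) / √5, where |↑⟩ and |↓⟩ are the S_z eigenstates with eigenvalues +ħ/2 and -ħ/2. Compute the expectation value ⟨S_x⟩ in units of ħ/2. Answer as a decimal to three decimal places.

⟨σ_x⟩ = 2 Re(a* b)/(|a|²+|b|²) with a = -2, b = 1.
a* b = -2, so ⟨σ_x⟩ = -4/5.
⟨S_x⟩ = (ħ/2)·⟨σ_x⟩.

-0.800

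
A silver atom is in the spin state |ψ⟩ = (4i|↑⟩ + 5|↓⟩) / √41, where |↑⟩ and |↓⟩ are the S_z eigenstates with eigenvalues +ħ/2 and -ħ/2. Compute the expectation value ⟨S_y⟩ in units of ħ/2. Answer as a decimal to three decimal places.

⟨σ_y⟩ = 2 Im(a* b)/(|a|²+|b|²) with a = 4i, b = 5.
a* b = -20i, so ⟨σ_y⟩ = -40/41.
⟨S_y⟩ = (ħ/2)·⟨σ_y⟩.

-0.976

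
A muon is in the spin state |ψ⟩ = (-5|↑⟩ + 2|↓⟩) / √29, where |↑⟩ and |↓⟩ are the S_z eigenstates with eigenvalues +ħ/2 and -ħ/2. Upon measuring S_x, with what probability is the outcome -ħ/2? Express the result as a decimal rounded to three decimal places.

0.845

|-x⟩ = (|↑⟩ - |↓⟩)/√2, so ⟨-x|ψ⟩ = (-7) / (√2·√29).
P = |-7|² / 58 = 49/58.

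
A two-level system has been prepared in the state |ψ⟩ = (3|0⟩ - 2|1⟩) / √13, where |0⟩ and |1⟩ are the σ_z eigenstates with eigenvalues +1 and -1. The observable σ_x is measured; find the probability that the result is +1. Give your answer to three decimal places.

0.038

|+x⟩ = (|0⟩ + |1⟩)/√2, so ⟨+x|ψ⟩ = (1) / (√2·√13).
P = |1|² / 26 = 1/26.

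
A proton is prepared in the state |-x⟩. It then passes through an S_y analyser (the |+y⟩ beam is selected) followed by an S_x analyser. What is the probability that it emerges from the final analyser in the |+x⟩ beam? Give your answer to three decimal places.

First analyser (S_y): from |-x⟩, P(|+y⟩) = 1/2.
After stage 1 the state is |+y⟩; P(|+x⟩) = |⟨+x|+y⟩|² = 1/2.
Joint probability = 1/2 × 1/2 = 0.250.

0.250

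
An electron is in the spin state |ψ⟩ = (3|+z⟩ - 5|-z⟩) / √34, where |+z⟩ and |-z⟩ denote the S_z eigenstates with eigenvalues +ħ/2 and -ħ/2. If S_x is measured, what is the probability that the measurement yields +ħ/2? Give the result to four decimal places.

|+x⟩ = (|+z⟩ + |-z⟩)/√2, so ⟨+x|ψ⟩ = (-2) / (√2·√34).
P = |-2|² / 68 = 4/68.

0.0588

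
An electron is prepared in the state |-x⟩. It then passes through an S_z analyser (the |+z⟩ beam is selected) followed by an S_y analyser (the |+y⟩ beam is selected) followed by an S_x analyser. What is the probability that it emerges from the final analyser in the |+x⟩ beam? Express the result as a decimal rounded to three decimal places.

First analyser (S_z): from |-x⟩, P(|+z⟩) = 1/2.
After stage 1 the state is |+z⟩; P(|+y⟩) = |⟨+y|+z⟩|² = 1/2.
After stage 2 the state is |+y⟩; P(|+x⟩) = |⟨+x|+y⟩|² = 1/2.
Joint probability = 1/2 × 1/2 × 1/2 = 0.125.

0.125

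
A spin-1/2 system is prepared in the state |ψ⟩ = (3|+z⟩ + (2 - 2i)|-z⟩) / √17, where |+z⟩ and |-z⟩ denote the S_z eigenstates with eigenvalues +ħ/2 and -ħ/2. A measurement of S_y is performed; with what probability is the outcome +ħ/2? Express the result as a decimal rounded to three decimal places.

|+y⟩ = (|+z⟩ + i|-z⟩)/√2, so ⟨+y|ψ⟩ = (1 - 2i) / (√2·√17).
P = |1 - 2i|² / 34 = 5/34.

0.147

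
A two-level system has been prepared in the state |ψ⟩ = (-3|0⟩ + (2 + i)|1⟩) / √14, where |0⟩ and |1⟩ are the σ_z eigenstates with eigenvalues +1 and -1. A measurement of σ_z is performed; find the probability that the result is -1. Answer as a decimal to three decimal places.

The -1 outcome corresponds to |1⟩. Its amplitude in |ψ⟩ is (2 + i)/√14.
P = |2 + i|² / 14 = 5/14.

0.357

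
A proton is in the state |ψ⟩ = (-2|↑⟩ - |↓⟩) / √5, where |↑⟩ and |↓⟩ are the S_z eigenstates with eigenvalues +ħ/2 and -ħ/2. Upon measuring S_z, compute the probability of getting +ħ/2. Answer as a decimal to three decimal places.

0.800

The +ħ/2 outcome corresponds to |↑⟩. Its amplitude in |ψ⟩ is -2/√5.
P = |-2|² / 5 = 4/5.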